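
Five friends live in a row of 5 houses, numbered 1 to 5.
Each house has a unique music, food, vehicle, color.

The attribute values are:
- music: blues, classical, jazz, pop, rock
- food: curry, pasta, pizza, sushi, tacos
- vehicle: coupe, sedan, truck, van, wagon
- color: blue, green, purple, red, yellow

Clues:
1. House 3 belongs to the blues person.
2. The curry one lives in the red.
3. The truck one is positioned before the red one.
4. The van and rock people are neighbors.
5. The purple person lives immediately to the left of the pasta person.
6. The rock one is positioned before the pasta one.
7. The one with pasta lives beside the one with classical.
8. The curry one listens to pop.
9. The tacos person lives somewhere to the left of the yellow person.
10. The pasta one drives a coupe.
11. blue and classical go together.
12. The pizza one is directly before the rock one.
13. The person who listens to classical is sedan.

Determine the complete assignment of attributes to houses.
Solution:

House | Music | Food | Vehicle | Color
--------------------------------------
  1   | jazz | pizza | van | green
  2   | rock | tacos | truck | purple
  3   | blues | pasta | coupe | yellow
  4   | classical | sushi | sedan | blue
  5   | pop | curry | wagon | red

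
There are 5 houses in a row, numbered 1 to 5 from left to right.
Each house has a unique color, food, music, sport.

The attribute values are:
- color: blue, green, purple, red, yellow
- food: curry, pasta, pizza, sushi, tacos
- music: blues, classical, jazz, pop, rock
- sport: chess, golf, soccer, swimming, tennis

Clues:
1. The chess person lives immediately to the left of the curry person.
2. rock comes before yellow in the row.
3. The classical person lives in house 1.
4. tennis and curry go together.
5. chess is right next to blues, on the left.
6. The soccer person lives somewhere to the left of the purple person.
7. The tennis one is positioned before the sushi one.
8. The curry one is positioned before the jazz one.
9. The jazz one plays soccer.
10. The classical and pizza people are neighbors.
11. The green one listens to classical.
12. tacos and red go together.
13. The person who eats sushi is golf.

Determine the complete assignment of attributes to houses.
Solution:

House | Color | Food | Music | Sport
------------------------------------
  1   | green | pasta | classical | swimming
  2   | blue | pizza | rock | chess
  3   | yellow | curry | blues | tennis
  4   | red | tacos | jazz | soccer
  5   | purple | sushi | pop | golf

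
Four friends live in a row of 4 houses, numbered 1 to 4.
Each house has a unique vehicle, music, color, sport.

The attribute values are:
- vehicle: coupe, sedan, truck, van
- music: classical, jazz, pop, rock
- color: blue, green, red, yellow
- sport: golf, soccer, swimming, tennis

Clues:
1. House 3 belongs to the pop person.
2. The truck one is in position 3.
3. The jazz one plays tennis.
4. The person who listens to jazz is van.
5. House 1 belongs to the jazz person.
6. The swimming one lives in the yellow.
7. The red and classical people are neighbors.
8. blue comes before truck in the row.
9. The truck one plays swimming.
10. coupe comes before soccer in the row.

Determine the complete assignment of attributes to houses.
Solution:

House | Vehicle | Music | Color | Sport
---------------------------------------
  1   | van | jazz | red | tennis
  2   | coupe | classical | blue | golf
  3   | truck | pop | yellow | swimming
  4   | sedan | rock | green | soccer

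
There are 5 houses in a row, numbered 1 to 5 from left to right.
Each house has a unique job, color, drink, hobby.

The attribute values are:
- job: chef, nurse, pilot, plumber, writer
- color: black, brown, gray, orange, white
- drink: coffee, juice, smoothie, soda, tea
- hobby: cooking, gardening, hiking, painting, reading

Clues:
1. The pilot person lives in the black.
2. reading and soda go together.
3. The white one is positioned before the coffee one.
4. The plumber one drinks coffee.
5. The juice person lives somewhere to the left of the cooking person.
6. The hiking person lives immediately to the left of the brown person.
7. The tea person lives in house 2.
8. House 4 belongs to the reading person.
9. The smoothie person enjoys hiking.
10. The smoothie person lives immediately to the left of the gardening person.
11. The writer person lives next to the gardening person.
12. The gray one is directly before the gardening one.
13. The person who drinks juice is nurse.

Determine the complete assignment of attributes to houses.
Solution:

House | Job | Color | Drink | Hobby
-----------------------------------
  1   | writer | gray | smoothie | hiking
  2   | chef | brown | tea | gardening
  3   | nurse | white | juice | painting
  4   | pilot | black | soda | reading
  5   | plumber | orange | coffee | cooking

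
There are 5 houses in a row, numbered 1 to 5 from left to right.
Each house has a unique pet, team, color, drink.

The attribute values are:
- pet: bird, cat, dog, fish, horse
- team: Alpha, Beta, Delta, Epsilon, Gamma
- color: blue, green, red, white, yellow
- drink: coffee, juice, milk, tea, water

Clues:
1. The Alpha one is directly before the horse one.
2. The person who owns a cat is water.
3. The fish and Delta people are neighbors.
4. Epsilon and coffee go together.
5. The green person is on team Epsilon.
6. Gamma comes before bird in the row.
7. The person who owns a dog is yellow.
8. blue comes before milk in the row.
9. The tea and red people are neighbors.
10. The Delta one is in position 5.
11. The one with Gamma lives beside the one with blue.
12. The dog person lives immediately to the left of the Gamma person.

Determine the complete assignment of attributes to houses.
Solution:

House | Pet | Team | Color | Drink
----------------------------------
  1   | dog | Alpha | yellow | tea
  2   | horse | Gamma | red | juice
  3   | cat | Beta | blue | water
  4   | fish | Epsilon | green | coffee
  5   | bird | Delta | white | milk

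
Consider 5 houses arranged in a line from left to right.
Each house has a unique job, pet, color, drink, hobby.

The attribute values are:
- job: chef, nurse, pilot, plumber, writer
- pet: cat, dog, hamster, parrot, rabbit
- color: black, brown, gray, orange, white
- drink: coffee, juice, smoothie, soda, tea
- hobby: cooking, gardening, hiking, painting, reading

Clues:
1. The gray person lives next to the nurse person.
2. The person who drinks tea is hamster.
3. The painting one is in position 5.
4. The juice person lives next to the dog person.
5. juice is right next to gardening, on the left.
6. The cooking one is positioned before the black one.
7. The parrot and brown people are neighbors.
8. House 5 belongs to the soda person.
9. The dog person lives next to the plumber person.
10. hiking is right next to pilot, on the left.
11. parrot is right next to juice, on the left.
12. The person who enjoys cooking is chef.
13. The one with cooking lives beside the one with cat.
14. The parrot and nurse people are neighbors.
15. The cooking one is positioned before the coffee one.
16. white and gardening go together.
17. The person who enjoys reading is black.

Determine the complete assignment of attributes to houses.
Solution:

House | Job | Pet | Color | Drink | Hobby
-----------------------------------------
  1   | chef | parrot | gray | smoothie | cooking
  2   | nurse | cat | brown | juice | hiking
  3   | pilot | dog | white | coffee | gardening
  4   | plumber | hamster | black | tea | reading
  5   | writer | rabbit | orange | soda | painting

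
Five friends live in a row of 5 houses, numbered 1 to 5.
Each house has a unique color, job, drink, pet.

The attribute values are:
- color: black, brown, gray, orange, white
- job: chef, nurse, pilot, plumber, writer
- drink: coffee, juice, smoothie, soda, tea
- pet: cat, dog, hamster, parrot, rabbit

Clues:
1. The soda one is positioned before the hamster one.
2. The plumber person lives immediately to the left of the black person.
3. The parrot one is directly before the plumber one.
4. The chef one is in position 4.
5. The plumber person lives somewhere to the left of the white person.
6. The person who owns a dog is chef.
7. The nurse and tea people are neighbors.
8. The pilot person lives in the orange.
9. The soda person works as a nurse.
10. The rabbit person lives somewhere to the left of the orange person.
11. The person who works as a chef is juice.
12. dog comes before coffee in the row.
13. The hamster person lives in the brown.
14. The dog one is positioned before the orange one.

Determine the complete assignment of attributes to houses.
Solution:

House | Color | Job | Drink | Pet
---------------------------------
  1   | gray | nurse | soda | parrot
  2   | brown | plumber | tea | hamster
  3   | black | writer | smoothie | rabbit
  4   | white | chef | juice | dog
  5   | orange | pilot | coffee | cat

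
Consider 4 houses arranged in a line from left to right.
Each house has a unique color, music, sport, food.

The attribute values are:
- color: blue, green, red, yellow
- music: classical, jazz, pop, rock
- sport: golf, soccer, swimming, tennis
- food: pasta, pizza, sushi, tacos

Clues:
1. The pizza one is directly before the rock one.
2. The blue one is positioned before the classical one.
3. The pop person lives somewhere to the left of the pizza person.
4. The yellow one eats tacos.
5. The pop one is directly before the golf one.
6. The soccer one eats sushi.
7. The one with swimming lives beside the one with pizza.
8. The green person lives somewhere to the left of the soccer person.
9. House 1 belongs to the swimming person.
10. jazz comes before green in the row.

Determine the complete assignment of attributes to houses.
Solution:

House | Color | Music | Sport | Food
------------------------------------
  1   | yellow | pop | swimming | tacos
  2   | blue | jazz | golf | pizza
  3   | green | rock | tennis | pasta
  4   | red | classical | soccer | sushi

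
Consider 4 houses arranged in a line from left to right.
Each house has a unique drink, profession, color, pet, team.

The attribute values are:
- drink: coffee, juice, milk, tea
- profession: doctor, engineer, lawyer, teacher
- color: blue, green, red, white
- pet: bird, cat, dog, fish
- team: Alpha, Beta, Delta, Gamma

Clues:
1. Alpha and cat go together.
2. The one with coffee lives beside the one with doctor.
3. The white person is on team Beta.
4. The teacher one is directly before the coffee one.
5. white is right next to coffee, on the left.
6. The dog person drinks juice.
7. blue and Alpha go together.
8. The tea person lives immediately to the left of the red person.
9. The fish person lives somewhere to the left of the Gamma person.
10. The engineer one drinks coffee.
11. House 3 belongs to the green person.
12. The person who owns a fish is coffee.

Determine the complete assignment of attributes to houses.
Solution:

House | Drink | Profession | Color | Pet | Team
-----------------------------------------------
  1   | tea | teacher | white | bird | Beta
  2   | coffee | engineer | red | fish | Delta
  3   | juice | doctor | green | dog | Gamma
  4   | milk | lawyer | blue | cat | Alpha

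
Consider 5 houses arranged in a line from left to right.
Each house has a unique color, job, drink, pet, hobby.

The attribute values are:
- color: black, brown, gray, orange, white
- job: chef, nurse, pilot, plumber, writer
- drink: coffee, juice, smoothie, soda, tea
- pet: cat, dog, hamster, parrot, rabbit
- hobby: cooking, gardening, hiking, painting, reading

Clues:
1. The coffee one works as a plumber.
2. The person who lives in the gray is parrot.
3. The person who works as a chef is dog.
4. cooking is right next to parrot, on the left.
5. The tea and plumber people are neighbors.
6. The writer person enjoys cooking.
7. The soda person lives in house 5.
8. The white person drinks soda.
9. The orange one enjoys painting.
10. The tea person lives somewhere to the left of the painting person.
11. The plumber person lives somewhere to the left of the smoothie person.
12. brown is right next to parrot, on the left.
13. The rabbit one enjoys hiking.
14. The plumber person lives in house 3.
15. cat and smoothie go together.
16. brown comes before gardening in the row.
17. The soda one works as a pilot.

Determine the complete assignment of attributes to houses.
Solution:

House | Color | Job | Drink | Pet | Hobby
-----------------------------------------
  1   | black | chef | juice | dog | reading
  2   | brown | writer | tea | hamster | cooking
  3   | gray | plumber | coffee | parrot | gardening
  4   | orange | nurse | smoothie | cat | painting
  5   | white | pilot | soda | rabbit | hiking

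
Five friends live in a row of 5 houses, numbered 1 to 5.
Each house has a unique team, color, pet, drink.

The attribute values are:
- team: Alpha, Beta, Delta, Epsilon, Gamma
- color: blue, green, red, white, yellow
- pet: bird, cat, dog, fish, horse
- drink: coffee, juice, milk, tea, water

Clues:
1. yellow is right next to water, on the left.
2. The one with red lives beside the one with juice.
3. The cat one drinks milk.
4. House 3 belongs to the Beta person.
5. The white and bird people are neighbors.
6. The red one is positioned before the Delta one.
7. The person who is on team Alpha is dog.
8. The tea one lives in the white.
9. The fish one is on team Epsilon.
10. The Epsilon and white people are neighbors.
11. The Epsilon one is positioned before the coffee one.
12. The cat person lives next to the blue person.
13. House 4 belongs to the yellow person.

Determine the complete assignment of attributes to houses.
Solution:

House | Team | Color | Pet | Drink
----------------------------------
  1   | Gamma | red | cat | milk
  2   | Epsilon | blue | fish | juice
  3   | Beta | white | horse | tea
  4   | Delta | yellow | bird | coffee
  5   | Alpha | green | dog | water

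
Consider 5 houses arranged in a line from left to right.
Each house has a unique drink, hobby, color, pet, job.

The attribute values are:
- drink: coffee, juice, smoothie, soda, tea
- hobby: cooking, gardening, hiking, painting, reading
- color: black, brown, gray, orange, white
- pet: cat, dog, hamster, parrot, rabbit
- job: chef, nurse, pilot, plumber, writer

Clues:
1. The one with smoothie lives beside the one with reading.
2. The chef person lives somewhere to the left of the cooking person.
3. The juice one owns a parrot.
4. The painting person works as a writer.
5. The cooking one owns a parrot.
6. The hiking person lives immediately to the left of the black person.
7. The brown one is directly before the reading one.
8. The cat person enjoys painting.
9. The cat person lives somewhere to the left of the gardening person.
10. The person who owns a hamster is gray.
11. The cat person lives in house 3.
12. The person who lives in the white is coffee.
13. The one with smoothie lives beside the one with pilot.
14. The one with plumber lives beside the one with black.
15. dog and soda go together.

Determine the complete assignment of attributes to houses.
Solution:

House | Drink | Hobby | Color | Pet | Job
-----------------------------------------
  1   | smoothie | hiking | brown | rabbit | plumber
  2   | soda | reading | black | dog | pilot
  3   | coffee | painting | white | cat | writer
  4   | tea | gardening | gray | hamster | chef
  5   | juice | cooking | orange | parrot | nurse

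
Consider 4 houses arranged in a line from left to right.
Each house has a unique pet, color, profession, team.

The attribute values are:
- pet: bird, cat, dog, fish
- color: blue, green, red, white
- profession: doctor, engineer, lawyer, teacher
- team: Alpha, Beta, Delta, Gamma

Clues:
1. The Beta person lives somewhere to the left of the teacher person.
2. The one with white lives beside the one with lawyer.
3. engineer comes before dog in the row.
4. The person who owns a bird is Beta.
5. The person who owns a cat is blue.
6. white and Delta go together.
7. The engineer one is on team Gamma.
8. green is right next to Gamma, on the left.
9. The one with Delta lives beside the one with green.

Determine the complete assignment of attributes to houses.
Solution:

House | Pet | Color | Profession | Team
---------------------------------------
  1   | fish | white | doctor | Delta
  2   | bird | green | lawyer | Beta
  3   | cat | blue | engineer | Gamma
  4   | dog | red | teacher | Alpha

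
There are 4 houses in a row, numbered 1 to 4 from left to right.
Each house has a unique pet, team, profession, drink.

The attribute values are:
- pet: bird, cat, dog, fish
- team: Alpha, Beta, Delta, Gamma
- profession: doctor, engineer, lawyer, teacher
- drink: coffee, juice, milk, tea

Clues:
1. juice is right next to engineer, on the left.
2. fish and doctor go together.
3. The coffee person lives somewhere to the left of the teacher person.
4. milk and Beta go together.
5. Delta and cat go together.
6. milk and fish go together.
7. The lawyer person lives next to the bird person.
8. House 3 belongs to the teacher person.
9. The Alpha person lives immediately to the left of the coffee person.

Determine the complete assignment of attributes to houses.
Solution:

House | Pet | Team | Profession | Drink
---------------------------------------
  1   | dog | Alpha | lawyer | juice
  2   | bird | Gamma | engineer | coffee
  3   | cat | Delta | teacher | tea
  4   | fish | Beta | doctor | milk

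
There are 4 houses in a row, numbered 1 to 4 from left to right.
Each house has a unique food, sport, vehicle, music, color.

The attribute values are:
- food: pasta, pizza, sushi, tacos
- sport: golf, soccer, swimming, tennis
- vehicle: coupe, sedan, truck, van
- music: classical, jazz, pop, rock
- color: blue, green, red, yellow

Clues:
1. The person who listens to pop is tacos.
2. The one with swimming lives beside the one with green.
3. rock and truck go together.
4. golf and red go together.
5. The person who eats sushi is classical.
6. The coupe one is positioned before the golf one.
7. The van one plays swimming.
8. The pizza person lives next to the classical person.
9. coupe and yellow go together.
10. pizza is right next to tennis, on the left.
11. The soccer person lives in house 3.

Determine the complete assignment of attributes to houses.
Solution:

House | Food | Sport | Vehicle | Music | Color
----------------------------------------------
  1   | pizza | swimming | van | jazz | blue
  2   | sushi | tennis | sedan | classical | green
  3   | tacos | soccer | coupe | pop | yellow
  4   | pasta | golf | truck | rock | red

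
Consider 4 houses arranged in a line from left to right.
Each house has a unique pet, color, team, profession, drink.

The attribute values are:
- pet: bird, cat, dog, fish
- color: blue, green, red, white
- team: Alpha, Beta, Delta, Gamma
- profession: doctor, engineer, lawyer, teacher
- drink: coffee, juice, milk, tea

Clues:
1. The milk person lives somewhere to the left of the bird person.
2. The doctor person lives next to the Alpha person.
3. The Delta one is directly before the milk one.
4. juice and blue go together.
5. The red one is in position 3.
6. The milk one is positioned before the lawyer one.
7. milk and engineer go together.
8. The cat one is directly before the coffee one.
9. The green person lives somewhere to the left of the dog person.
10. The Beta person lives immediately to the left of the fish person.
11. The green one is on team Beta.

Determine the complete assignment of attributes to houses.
Solution:

House | Pet | Color | Team | Profession | Drink
-----------------------------------------------
  1   | cat | green | Beta | teacher | tea
  2   | fish | white | Delta | doctor | coffee
  3   | dog | red | Alpha | engineer | milk
  4   | bird | blue | Gamma | lawyer | juice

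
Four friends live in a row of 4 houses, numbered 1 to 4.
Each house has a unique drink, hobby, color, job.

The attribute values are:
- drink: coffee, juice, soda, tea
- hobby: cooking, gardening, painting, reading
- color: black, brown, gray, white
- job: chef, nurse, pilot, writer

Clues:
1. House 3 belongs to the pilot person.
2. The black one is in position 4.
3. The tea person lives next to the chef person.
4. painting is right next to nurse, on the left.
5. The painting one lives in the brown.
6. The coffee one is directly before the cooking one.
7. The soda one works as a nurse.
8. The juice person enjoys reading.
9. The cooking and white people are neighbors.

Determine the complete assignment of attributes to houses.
Solution:

House | Drink | Hobby | Color | Job
-----------------------------------
  1   | coffee | painting | brown | writer
  2   | soda | cooking | gray | nurse
  3   | tea | gardening | white | pilot
  4   | juice | reading | black | chef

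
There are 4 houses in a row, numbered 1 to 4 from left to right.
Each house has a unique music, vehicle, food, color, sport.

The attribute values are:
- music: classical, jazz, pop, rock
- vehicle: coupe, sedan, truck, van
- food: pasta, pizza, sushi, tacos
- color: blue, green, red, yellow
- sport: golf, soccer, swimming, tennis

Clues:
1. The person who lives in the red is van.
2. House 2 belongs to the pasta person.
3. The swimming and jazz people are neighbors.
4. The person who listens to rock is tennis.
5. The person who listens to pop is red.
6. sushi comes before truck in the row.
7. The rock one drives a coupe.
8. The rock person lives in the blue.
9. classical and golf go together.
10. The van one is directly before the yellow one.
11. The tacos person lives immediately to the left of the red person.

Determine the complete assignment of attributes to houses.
Solution:

House | Music | Vehicle | Food | Color | Sport
----------------------------------------------
  1   | rock | coupe | tacos | blue | tennis
  2   | pop | van | pasta | red | swimming
  3   | jazz | sedan | sushi | yellow | soccer
  4   | classical | truck | pizza | green | golf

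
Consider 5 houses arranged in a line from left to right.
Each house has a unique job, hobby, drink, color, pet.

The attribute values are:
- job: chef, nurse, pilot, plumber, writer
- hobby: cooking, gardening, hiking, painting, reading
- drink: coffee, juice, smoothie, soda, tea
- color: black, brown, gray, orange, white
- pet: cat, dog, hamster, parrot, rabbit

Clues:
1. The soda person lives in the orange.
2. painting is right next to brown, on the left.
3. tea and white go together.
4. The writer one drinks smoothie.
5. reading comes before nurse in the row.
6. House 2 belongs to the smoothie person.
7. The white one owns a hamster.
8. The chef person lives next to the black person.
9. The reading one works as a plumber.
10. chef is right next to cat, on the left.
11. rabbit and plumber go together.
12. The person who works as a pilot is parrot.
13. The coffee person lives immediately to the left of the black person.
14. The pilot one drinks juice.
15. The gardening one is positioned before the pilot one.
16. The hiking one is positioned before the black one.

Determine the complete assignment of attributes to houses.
Solution:

House | Job | Hobby | Drink | Color | Pet
-----------------------------------------
  1   | chef | hiking | coffee | gray | dog
  2   | writer | gardening | smoothie | black | cat
  3   | plumber | reading | soda | orange | rabbit
  4   | nurse | painting | tea | white | hamster
  5   | pilot | cooking | juice | brown | parrot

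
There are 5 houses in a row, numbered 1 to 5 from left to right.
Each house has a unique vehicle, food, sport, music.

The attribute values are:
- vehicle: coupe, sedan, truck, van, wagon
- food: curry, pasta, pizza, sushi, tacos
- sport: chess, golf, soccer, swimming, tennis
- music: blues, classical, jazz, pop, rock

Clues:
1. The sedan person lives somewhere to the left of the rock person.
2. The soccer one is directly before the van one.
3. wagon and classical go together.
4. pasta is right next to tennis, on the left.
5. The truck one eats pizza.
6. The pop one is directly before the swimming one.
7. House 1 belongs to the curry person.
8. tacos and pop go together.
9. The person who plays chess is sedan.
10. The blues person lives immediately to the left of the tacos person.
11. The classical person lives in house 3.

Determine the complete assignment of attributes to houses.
Solution:

House | Vehicle | Food | Sport | Music
--------------------------------------
  1   | coupe | curry | soccer | blues
  2   | van | tacos | golf | pop
  3   | wagon | sushi | swimming | classical
  4   | sedan | pasta | chess | jazz
  5   | truck | pizza | tennis | rock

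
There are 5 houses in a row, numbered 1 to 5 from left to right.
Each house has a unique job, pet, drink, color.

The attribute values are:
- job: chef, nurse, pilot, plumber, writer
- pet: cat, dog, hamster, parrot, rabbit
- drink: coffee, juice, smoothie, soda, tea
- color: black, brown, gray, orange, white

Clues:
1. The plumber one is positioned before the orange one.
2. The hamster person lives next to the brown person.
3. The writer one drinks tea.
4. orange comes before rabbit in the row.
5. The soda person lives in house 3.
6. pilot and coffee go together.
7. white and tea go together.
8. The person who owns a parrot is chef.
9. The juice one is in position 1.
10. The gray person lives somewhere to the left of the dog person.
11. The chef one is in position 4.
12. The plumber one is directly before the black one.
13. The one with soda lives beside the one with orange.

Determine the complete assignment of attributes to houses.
Solution:

House | Job | Pet | Drink | Color
---------------------------------
  1   | plumber | cat | juice | gray
  2   | pilot | hamster | coffee | black
  3   | nurse | dog | soda | brown
  4   | chef | parrot | smoothie | orange
  5   | writer | rabbit | tea | white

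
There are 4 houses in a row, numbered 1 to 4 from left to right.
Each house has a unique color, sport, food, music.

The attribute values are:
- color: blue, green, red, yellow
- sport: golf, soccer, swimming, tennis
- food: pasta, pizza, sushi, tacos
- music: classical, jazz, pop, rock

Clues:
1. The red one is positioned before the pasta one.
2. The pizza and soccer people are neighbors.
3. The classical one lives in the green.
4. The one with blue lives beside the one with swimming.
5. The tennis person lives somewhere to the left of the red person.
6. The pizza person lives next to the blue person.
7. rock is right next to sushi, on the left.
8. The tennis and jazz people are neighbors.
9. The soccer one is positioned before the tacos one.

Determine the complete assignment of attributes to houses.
Solution:

House | Color | Sport | Food | Music
------------------------------------
  1   | yellow | tennis | pizza | rock
  2   | blue | soccer | sushi | jazz
  3   | red | swimming | tacos | pop
  4   | green | golf | pasta | classical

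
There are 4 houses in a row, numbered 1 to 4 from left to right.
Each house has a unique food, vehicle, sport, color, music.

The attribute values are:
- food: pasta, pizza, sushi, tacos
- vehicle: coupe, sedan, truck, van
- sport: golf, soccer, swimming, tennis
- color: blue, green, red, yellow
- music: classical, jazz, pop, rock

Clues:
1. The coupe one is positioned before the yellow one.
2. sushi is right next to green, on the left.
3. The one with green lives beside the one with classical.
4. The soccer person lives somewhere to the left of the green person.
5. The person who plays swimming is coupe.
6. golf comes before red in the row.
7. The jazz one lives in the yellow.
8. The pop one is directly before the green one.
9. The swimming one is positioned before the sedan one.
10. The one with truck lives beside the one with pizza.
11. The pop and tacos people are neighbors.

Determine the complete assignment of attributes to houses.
Solution:

House | Food | Vehicle | Sport | Color | Music
----------------------------------------------
  1   | sushi | van | soccer | blue | pop
  2   | tacos | truck | golf | green | rock
  3   | pizza | coupe | swimming | red | classical
  4   | pasta | sedan | tennis | yellow | jazz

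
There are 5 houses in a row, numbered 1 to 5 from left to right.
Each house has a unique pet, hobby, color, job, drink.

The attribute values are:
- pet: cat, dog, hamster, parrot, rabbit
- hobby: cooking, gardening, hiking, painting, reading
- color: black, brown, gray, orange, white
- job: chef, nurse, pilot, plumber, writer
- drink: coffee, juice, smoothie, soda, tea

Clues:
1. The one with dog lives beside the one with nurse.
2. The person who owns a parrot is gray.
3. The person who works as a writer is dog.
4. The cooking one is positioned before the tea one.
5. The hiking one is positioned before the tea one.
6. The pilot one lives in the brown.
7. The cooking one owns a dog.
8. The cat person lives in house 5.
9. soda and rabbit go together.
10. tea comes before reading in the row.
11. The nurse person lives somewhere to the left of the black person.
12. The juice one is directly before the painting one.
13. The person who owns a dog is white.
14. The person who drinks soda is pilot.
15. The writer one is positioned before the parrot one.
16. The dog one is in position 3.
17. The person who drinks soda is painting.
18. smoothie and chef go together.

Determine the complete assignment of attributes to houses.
Solution:

House | Pet | Hobby | Color | Job | Drink
-----------------------------------------
  1   | hamster | hiking | orange | plumber | juice
  2   | rabbit | painting | brown | pilot | soda
  3   | dog | cooking | white | writer | coffee
  4   | parrot | gardening | gray | nurse | tea
  5   | cat | reading | black | chef | smoothie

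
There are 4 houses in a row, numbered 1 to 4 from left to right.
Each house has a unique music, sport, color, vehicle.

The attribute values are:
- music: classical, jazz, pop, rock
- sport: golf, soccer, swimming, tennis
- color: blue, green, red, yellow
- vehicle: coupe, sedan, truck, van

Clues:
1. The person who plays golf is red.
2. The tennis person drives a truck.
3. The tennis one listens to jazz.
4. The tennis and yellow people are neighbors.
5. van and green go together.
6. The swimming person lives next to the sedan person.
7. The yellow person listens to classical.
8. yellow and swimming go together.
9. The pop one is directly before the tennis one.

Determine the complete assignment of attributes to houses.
Solution:

House | Music | Sport | Color | Vehicle
---------------------------------------
  1   | pop | soccer | green | van
  2   | jazz | tennis | blue | truck
  3   | classical | swimming | yellow | coupe
  4   | rock | golf | red | sedan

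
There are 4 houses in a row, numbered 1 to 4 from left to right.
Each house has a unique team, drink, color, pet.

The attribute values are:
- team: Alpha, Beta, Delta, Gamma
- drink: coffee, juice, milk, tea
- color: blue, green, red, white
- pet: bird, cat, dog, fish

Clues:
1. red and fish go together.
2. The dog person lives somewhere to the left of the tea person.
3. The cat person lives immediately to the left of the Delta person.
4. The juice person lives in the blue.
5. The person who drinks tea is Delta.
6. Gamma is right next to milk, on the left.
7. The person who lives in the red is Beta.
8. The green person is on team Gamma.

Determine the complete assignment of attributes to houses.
Solution:

House | Team | Drink | Color | Pet
----------------------------------
  1   | Gamma | coffee | green | dog
  2   | Beta | milk | red | fish
  3   | Alpha | juice | blue | cat
  4   | Delta | tea | white | bird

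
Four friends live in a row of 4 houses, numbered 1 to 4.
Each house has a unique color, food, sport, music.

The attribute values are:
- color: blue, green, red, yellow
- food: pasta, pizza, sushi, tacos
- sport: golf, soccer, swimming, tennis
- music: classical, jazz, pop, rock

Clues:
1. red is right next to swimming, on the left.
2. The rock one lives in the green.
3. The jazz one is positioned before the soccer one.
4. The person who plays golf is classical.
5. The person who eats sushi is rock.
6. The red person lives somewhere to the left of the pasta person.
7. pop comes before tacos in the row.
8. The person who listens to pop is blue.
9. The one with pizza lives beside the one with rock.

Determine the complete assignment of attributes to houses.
Solution:

House | Color | Food | Sport | Music
------------------------------------
  1   | red | pizza | tennis | jazz
  2   | green | sushi | swimming | rock
  3   | blue | pasta | soccer | pop
  4   | yellow | tacos | golf | classical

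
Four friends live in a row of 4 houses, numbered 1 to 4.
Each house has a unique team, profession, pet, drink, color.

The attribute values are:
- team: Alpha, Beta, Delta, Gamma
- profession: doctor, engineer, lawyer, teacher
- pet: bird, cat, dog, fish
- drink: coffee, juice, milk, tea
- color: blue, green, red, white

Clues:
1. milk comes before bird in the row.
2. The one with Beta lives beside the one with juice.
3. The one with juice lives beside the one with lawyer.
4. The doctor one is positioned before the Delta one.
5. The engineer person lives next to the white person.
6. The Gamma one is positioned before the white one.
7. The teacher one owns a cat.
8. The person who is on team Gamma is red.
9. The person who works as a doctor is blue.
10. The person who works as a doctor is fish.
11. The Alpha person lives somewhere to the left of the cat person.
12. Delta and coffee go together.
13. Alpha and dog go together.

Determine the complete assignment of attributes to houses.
Solution:

House | Team | Profession | Pet | Drink | Color
-----------------------------------------------
  1   | Beta | doctor | fish | milk | blue
  2   | Gamma | engineer | bird | juice | red
  3   | Alpha | lawyer | dog | tea | white
  4   | Delta | teacher | cat | coffee | green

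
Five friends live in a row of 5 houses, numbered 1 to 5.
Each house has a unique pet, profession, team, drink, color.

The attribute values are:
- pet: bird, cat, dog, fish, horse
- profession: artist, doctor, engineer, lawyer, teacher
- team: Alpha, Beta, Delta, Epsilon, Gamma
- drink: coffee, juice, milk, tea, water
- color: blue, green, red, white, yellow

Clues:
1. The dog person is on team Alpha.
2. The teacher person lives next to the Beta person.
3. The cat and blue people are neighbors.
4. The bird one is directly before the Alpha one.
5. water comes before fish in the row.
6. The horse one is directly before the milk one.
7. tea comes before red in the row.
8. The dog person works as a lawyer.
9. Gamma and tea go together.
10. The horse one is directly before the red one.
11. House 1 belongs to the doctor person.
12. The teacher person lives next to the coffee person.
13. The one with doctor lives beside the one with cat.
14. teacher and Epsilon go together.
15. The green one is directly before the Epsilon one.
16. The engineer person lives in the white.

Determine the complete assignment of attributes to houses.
Solution:

House | Pet | Profession | Team | Drink | Color
-----------------------------------------------
  1   | horse | doctor | Gamma | tea | green
  2   | cat | teacher | Epsilon | milk | red
  3   | bird | artist | Beta | coffee | blue
  4   | dog | lawyer | Alpha | water | yellow
  5   | fish | engineer | Delta | juice | white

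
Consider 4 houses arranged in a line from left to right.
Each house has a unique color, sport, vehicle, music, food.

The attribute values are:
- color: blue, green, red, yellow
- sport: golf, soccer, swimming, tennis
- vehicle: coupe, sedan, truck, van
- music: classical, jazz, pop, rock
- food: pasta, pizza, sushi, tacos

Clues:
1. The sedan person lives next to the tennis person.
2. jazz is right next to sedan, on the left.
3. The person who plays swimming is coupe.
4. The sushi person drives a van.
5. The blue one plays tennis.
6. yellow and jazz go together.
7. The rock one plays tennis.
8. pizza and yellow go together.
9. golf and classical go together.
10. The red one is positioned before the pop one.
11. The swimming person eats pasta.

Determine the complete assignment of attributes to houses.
Solution:

House | Color | Sport | Vehicle | Music | Food
----------------------------------------------
  1   | yellow | soccer | truck | jazz | pizza
  2   | red | golf | sedan | classical | tacos
  3   | blue | tennis | van | rock | sushi
  4   | green | swimming | coupe | pop | pasta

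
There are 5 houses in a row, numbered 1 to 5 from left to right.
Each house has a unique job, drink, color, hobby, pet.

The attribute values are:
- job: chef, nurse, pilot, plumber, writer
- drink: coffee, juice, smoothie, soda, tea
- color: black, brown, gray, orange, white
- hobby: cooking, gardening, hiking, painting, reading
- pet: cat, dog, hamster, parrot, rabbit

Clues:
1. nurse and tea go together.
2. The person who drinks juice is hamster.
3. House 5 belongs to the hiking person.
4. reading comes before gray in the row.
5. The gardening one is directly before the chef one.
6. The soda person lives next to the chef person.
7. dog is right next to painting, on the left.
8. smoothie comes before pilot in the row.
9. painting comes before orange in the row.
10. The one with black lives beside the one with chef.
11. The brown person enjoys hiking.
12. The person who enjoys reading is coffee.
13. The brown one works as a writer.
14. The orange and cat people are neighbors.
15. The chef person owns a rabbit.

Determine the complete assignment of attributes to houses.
Solution:

House | Job | Drink | Color | Hobby | Pet
-----------------------------------------
  1   | plumber | soda | black | gardening | dog
  2   | chef | smoothie | white | painting | rabbit
  3   | pilot | coffee | orange | reading | parrot
  4   | nurse | tea | gray | cooking | cat
  5   | writer | juice | brown | hiking | hamster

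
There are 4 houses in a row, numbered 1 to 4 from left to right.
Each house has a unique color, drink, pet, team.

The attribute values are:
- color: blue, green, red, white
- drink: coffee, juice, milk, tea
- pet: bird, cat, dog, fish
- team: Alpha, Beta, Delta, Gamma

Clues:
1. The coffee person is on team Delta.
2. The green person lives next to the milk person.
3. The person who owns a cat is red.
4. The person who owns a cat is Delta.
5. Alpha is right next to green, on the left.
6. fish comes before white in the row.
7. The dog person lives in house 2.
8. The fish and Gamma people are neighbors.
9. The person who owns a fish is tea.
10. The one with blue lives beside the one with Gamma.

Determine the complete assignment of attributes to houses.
Solution:

House | Color | Drink | Pet | Team
----------------------------------
  1   | blue | tea | fish | Alpha
  2   | green | juice | dog | Gamma
  3   | white | milk | bird | Beta
  4   | red | coffee | cat | Delta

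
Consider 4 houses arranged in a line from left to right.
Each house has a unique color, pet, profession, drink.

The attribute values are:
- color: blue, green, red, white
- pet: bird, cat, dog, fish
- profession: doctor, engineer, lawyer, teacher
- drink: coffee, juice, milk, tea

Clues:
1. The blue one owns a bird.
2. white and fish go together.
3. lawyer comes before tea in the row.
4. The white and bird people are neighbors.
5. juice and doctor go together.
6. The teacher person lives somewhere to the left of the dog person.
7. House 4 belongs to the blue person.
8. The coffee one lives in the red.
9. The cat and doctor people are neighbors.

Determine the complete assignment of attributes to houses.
Solution:

House | Color | Pet | Profession | Drink
----------------------------------------
  1   | red | cat | teacher | coffee
  2   | green | dog | doctor | juice
  3   | white | fish | lawyer | milk
  4   | blue | bird | engineer | tea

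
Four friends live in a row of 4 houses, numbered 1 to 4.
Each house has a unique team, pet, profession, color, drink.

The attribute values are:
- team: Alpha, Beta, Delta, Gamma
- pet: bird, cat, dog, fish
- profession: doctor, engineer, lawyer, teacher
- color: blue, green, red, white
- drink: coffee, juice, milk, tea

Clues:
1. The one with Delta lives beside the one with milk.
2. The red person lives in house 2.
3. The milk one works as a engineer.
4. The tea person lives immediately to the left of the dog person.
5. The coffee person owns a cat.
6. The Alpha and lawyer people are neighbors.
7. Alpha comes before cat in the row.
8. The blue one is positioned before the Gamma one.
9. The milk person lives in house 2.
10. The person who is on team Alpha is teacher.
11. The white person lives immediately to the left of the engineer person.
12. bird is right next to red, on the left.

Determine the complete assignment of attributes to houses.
Solution:

House | Team | Pet | Profession | Color | Drink
-----------------------------------------------
  1   | Delta | bird | doctor | white | tea
  2   | Beta | dog | engineer | red | milk
  3   | Alpha | fish | teacher | blue | juice
  4   | Gamma | cat | lawyer | green | coffee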